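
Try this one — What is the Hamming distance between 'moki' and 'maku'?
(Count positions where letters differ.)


Alignment:
Position 1: 'm' vs 'm' = match
Position 2: 'o' vs 'a' = DIFFER
Position 3: 'k' vs 'k' = match
Position 4: 'i' vs 'u' = DIFFER
Total differences: 2

2


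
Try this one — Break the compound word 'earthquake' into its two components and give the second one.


Split 'earthquake' into 'earth' + 'quake'. The second part is 'quake'.

quake


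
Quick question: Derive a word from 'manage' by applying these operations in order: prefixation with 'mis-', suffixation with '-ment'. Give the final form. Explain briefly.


Step 1: Add prefix 'mis-' to 'manage' = 'mismanage'
Step 2: Add suffix '-ment' to 'mismanage' = 'mismanagement'

mismanagement


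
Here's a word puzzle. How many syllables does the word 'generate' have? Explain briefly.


Break 'generate' into syllables: gen-er-ate -> gen | er | ate = 3 syllables

3 syllables


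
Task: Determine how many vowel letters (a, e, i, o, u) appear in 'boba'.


Vowels in 'boba': o, a = 2 vowels.

2


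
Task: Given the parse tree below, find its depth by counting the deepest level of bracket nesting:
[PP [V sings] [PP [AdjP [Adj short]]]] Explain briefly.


Count bracket nesting levels:
'[' at pos 0: depth = 1
'[' at pos 4: depth = 2
'[' at pos 14: depth = 2
'[' at pos 18: depth = 3
'[' at pos 24: depth = 4
Maximum depth reached: 4

4


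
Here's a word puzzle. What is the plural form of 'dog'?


Apply rule: Add -s. 'dog' becomes 'dogs'.

dogs


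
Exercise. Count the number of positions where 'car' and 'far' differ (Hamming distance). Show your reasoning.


Alignment:
Position 1: 'c' vs 'f' = DIFFER
Position 2: 'a' vs 'a' = match
Position 3: 'r' vs 'r' = match
Total differences: 1

1


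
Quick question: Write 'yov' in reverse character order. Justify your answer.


Reverse 'yov' character by character: 'voy'.

voy


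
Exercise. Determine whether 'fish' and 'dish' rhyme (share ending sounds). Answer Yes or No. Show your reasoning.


Rime (stressed vowel + following sounds) of 'fish': -ish = /ɪʃ/
Rime of 'dish': -ish = /ɪʃ/
/ɪʃ/ and /ɪʃ/ are the same ending sound, so the words rhyme.

Yes


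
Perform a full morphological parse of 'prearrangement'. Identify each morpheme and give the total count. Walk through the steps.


Step 1: Identify prefix: 'pre' (meaning: before)
Step 2: Identify root: 'arrange'
Step 3: Identify suffix(es): 'ment'
Decomposition: pre- (prefix: before) + arrange (root) + -ment (suffix: action/result)
Total morphemes: 3

3 morphemes (pre- (prefix: before) + arrange (root) + -ment (suffix: action/result))


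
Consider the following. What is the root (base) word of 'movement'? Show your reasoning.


Remove suffix '-ment' from 'movement' to get root 'move'.

move


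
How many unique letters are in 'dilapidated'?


Unique letters in 'dilapidated': {a, d, e, i, l, p, t} = 7 distinct letters.

7


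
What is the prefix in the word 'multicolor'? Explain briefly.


The word 'multicolor' = 'multi' (prefix) + 'color' (root). The prefix is 'multi'.

multi


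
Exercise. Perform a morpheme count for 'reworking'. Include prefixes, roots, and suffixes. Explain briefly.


Decomposition: re- (prefix) + work (root) + -ing (suffix) = 3 morpheme(s)

3 morphemes


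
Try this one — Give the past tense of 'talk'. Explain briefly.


Apply rule: Add -ed. 'talk' becomes 'talked'.

talked


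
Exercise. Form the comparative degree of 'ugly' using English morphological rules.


Apply comparative formation (consonant + y: change y to i, add -er): 'ugly' -> 'uglier'.

uglier


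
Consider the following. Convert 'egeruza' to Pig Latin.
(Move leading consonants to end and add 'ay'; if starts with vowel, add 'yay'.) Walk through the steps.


'egeruza' starts with a vowel, so add 'yay': 'egeruzayay'.

egeruzayay


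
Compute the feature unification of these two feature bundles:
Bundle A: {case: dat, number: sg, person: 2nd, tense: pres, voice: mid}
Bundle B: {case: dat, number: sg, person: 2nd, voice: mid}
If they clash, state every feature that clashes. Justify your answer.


Compare features:
case: A=dat vs B=dat -> unified: dat
number: A=sg vs B=sg -> unified: sg
person: A=2nd vs B=2nd -> unified: 2nd
tense: A=pres vs B=_ -> unified: pres
voice: A=mid vs B=mid -> unified: mid
No clashes found.

Unified: {case: dat, number: sg, person: 2nd, tense: pres, voice: mid}


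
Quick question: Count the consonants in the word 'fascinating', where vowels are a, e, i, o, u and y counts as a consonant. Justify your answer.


Consonants in 'fascinating': f, s, c, n, t, n, g = 7 consonants.

7


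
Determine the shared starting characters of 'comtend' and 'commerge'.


Compare from the start: 3 characters match: 'com'. Mismatch at position 4: 't' vs 'm'.

com


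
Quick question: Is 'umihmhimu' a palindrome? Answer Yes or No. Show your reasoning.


Forward: 'umihmhimu'
Reversed: 'umihmhimu'
They are identical.

Yes


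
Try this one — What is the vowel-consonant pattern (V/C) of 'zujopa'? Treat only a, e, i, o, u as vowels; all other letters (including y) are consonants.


Letter mapping: z = C, u = V, j = C, o = V, p = C, a = V.

CVCVCV


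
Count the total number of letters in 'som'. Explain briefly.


Spell out 'som' and number each letter: s(1), o(2), m(3). Total: 3 letters.

3


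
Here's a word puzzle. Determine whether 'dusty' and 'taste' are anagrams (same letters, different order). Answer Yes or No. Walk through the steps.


Sorted letters of 'dusty': 'dstuy'
Sorted letters of 'taste': 'aestt'
They do not match.

No


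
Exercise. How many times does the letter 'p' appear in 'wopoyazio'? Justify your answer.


Letter 'p' in 'wopoyazio': found at position(s) 3 = 1 occurrence(s).

1


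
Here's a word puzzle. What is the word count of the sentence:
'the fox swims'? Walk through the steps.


Split into words: the | fox | swims = 3 words.

3


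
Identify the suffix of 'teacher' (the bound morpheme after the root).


The word 'teacher' = 'teach' (root) + '-er' (suffix). The suffix is '-er'.

er


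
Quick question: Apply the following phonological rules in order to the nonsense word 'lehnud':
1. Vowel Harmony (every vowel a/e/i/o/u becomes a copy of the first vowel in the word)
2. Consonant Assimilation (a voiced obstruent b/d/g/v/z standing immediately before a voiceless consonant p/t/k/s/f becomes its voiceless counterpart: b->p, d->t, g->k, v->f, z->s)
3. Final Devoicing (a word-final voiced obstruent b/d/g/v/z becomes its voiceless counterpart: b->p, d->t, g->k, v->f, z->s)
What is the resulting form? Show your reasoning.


Starting form: 'lehnud'
Rule 1: Vowel Harmony: all vowels become 'e' (matching first vowel). 'lehnud' -> 'lehned'
Rule 2: Consonant Assimilation: no voiced obstruent (b/d/g/v/z) stands immediately before a voiceless consonant (p/t/k/s/f). No change.
Rule 3: Final Devoicing: word-final voiced obstruent 'd' becomes voiceless 't'. 'lehned' -> 'lehnet'
Final form: 'lehnet'

lehnet


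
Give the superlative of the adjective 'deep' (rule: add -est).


Apply superlative formation (add -est): 'deep' -> 'deepest'.

deepest


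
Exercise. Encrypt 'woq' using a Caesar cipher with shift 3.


Shift each letter by 3: w -> z, o -> r, q -> t. Result: 'zrt'.

zrt


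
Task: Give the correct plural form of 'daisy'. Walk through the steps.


Apply rule: Change -y to -ies (consonant + y). 'daisy' becomes 'daisies'.

daisies


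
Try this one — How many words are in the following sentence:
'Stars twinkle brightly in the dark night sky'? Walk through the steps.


Split into words: Stars | twinkle | brightly | in | the | dark | night | sky = 8 words.

8


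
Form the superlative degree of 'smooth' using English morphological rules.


Apply superlative formation (add -est): 'smooth' -> 'smoothest'.

smoothest


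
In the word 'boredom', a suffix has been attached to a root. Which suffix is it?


The word 'boredom' = 'bore' (root) + '-dom' (suffix). The suffix is '-dom'.

dom


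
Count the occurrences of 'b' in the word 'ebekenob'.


Letter 'b' in 'ebekenob': found at position(s) 2, 8 = 2 occurrence(s).

2


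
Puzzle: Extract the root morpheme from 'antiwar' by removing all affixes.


Remove prefix 'anti' from 'antiwar' to get root 'war'.

war


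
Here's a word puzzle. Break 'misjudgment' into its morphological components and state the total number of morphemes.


Step 1: Identify prefix: 'mis' (meaning: wrongly)
Step 2: Identify root: 'judge'
Step 3: Identify suffix(es): 'ment'
Decomposition: mis- (prefix: wrongly) + judge (root) + -ment (suffix: action/result)
Total morphemes: 3

3 morphemes (mis- (prefix: wrongly) + judge (root) + -ment (suffix: action/result))


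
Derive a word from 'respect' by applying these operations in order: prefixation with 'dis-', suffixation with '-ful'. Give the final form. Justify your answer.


Step 1: Add prefix 'dis-' to 'respect' = 'disrespect'
Step 2: Add suffix '-ful' to 'disrespect' = 'disrespectful'

disrespectful


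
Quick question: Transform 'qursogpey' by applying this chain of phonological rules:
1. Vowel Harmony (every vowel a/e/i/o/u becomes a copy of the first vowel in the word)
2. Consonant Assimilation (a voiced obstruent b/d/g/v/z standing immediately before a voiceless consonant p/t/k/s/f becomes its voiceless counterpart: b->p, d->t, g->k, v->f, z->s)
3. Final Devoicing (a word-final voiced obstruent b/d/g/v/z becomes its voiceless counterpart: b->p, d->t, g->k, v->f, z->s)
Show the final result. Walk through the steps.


Starting form: 'qursogpey'
Rule 1: Vowel Harmony: all vowels become 'u' (matching first vowel). 'qursogpey' -> 'qursugpuy'
Rule 2: Consonant Assimilation: voiced obstruent before voiceless consonant becomes voiceless ('gp' -> 'kp'). 'qursugpuy' -> 'qursukpuy'
Rule 3: Final Devoicing: final consonant 'y' is not one of the voiced obstruents b/d/g/v/z. No change.
Final form: 'qursukpuy'

qursukpuy


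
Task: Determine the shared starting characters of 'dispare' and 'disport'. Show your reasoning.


Compare from the start: 4 characters match: 'disp'. Mismatch at position 5: 'a' vs 'o'.

disp


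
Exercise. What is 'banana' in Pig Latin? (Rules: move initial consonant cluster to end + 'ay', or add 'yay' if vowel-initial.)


'banana': move consonant cluster 'b' to end and add 'ay': 'ananabay'.

ananabay


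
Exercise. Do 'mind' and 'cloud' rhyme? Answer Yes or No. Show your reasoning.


Rime (stressed vowel + following sounds) of 'mind': -ind = /aɪnd/
Rime of 'cloud': -oud = /aʊd/
/aɪnd/ and /aʊd/ are different ending sounds, so the words do not rhyme.

No


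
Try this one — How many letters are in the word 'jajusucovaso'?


Spell out 'jajusucovaso' and number each letter: j(1), a(2), j(3), u(4), s(5), u(6), c(7), o(8), v(9), a(10), s(11), o(12). Total: 12 letters.

12


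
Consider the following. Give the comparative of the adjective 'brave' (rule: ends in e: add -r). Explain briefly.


Apply comparative formation (ends in e: add -r): 'brave' -> 'braver'.

braver


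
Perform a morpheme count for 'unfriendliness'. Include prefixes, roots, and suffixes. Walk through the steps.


Decomposition: un- (prefix) + friend (root) + -ly (suffix) + -ness (suffix) = 4 morpheme(s)

4 morphemes


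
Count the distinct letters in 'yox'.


Unique letters in 'yox': {o, x, y} = 3 distinct letters.

3


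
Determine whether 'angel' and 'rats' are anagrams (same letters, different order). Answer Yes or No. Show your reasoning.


Sorted letters of 'angel': 'aegln'
Sorted letters of 'rats': 'arst'
They do not match.

No


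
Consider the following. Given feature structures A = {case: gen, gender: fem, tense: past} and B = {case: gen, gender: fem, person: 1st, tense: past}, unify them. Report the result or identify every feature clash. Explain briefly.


Compare features:
case: A=gen vs B=gen -> unified: gen
gender: A=fem vs B=fem -> unified: fem
person: A=_ vs B=1st -> unified: 1st
tense: A=past vs B=past -> unified: past
No clashes found.

Unified: {case: gen, gender: fem, person: 1st, tense: past}


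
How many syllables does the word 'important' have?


Break 'important' into syllables: im-por-tant -> im | por | tant = 3 syllables

3 syllables


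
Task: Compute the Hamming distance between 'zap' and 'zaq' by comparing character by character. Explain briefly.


Alignment:
Position 1: 'z' vs 'z' = match
Position 2: 'a' vs 'a' = match
Position 3: 'p' vs 'q' = DIFFER
Total differences: 1

1


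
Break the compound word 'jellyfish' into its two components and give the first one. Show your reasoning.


Split 'jellyfish' into 'jelly' + 'fish'. The first part is 'jelly'.

jelly


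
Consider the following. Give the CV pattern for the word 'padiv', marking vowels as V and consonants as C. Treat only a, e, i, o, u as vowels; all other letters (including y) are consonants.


Letter mapping: p = C, a = V, d = C, i = V, v = C.

CVCVC


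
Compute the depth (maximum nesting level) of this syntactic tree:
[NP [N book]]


Count bracket nesting levels:
'[' at pos 0: depth = 1
'[' at pos 4: depth = 2
Maximum depth reached: 2

2


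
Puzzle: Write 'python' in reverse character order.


Reverse 'python' character by character: 'nohtyp'.

nohtyp


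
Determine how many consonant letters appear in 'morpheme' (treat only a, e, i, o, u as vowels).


Consonants in 'morpheme': m, r, p, h, m = 5 consonants.

5


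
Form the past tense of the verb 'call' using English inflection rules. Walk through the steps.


Apply rule: Add -ed. 'call' becomes 'called'.

called


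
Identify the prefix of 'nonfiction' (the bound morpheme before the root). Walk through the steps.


The word 'nonfiction' = 'non' (prefix) + 'fiction' (root). The prefix is 'non'.

non


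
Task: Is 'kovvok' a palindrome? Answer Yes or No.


Forward: 'kovvok'
Reversed: 'kovvok'
They are identical.

Yes


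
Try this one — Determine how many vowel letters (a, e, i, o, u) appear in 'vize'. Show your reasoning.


Vowels in 'vize': i, e = 2 vowels.

2


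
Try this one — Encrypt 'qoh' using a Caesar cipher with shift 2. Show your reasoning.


Shift each letter by 2: q -> s, o -> q, h -> j. Result: 'sqj'.

sqj


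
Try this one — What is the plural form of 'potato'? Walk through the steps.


Apply rule: Add -es (consonant + o). 'potato' becomes 'potatoes'.

potatoes


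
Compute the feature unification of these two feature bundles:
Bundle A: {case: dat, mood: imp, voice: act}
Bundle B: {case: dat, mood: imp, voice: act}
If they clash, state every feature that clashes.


Compare features:
case: A=dat vs B=dat -> unified: dat
mood: A=imp vs B=imp -> unified: imp
voice: A=act vs B=act -> unified: act
No clashes found.

Unified: {case: dat, mood: imp, voice: act}


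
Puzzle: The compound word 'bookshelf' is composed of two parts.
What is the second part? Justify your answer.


Split 'bookshelf' into 'book' + 'shelf'. The second part is 'shelf'.

shelf


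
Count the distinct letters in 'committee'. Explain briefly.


Unique letters in 'committee': {c, e, i, m, o, t} = 6 distinct letters.

6


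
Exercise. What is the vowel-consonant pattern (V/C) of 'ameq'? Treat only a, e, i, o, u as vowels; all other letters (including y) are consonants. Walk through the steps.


Letter mapping: a = V, m = C, e = V, q = C.

VCVC


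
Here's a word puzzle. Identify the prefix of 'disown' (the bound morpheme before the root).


The word 'disown' = 'dis' (prefix) + 'own' (root). The prefix is 'dis'.

dis


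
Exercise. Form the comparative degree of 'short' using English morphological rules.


Apply comparative formation (add -er): 'short' -> 'shorter'.

shorter


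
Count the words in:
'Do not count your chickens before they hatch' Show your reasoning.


Split into words: Do | not | count | your | chickens | before | they | hatch = 8 words.

8


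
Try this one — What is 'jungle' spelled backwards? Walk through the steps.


Reverse 'jungle' character by character: 'elgnuj'.

elgnuj


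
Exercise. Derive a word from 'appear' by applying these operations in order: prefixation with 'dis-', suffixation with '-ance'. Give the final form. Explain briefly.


Step 1: Add prefix 'dis-' to 'appear' = 'disappear'
Step 2: Add suffix '-ance' to 'disappear' = 'disappearance'

disappearance


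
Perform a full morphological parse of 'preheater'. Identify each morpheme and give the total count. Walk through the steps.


Step 1: Identify prefix: 'pre' (meaning: before)
Step 2: Identify root: 'heat'
Step 3: Identify suffix(es): 'er'
Decomposition: pre- (prefix: before) + heat (root) + -er (suffix: one who)
Total morphemes: 3

3 morphemes (pre- (prefix: before) + heat (root) + -er (suffix: one who))


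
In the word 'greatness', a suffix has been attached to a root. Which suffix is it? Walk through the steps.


The word 'greatness' = 'great' (root) + '-ness' (suffix). The suffix is '-ness'.

ness


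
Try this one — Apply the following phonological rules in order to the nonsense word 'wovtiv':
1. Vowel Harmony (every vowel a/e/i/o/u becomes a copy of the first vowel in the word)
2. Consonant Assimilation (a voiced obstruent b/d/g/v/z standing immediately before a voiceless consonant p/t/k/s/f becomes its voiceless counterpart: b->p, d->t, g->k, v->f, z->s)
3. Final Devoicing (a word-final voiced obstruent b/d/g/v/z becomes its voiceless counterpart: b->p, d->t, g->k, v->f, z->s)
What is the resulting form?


Starting form: 'wovtiv'
Rule 1: Vowel Harmony: all vowels become 'o' (matching first vowel). 'wovtiv' -> 'wovtov'
Rule 2: Consonant Assimilation: voiced obstruent before voiceless consonant becomes voiceless ('vt' -> 'ft'). 'wovtov' -> 'woftov'
Rule 3: Final Devoicing: word-final voiced obstruent 'v' becomes voiceless 'f'. 'woftov' -> 'woftof'
Final form: 'woftof'

woftof


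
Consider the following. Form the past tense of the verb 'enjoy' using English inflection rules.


Apply rule: Add -ed. 'enjoy' becomes 'enjoyed'.

enjoyed


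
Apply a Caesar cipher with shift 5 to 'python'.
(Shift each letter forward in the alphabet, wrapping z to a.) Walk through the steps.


Shift each letter by 5: p -> u, y -> d, t -> y, h -> m, o -> t, n -> s. Result: 'udymts'.

udymts


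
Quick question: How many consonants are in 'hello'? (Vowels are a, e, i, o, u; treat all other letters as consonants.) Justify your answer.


Consonants in 'hello': h, l, l = 3 consonants.

3


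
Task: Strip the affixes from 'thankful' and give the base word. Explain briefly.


Remove suffix '-ful' from 'thankful' to get root 'thank'.

thank


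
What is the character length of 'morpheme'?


Spell out 'morpheme' and number each letter: m(1), o(2), r(3), p(4), h(5), e(6), m(7), e(8). Total: 8 letters.

8


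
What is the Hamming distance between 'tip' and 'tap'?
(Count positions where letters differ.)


Alignment:
Position 1: 't' vs 't' = match
Position 2: 'i' vs 'a' = DIFFER
Position 3: 'p' vs 'p' = match
Total differences: 1

1


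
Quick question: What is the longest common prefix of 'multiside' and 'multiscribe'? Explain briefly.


Compare from the start: 6 characters match: 'multis'. Mismatch at position 7: 'i' vs 'c'.

multis


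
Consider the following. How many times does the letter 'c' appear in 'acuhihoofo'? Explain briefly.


Letter 'c' in 'acuhihoofo': found at position(s) 2 = 1 occurrence(s).

1


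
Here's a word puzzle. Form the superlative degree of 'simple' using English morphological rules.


Apply superlative formation (ends in e: add -st): 'simple' -> 'simplest'.

simplest


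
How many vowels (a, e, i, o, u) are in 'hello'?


Vowels in 'hello': e, o = 2 vowels.

2


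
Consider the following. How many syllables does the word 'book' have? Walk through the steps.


Break 'book' into syllables: book -> book = 1 syllable

1 syllable


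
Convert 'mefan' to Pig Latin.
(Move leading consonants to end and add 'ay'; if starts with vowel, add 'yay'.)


'mefan': move consonant cluster 'm' to end and add 'ay': 'efanmay'.

efanmay


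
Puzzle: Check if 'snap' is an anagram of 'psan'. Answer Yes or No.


Sorted letters of 'snap': 'anps'
Sorted letters of 'psan': 'anps'
They match.

Yes


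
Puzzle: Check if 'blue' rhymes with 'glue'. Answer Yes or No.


Rime (stressed vowel + following sounds) of 'blue': -ue = /uː/
Rime of 'glue': -ue = /uː/
/uː/ and /uː/ are the same ending sound, so the words rhyme.

Yes


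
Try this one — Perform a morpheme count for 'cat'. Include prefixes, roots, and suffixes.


Decomposition: cat (free morpheme) = 1 morpheme(s)

1 morphemes


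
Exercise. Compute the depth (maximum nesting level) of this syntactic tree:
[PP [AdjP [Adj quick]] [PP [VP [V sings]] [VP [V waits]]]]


Count bracket nesting levels:
'[' at pos 0: depth = 1
'[' at pos 4: depth = 2
'[' at pos 10: depth = 3
'[' at pos 23: depth = 2
'[' at pos 27: depth = 3
'[' at pos 31: depth = 4
'[' at pos 42: depth = 3
'[' at pos 46: depth = 4
Maximum depth reached: 4

4


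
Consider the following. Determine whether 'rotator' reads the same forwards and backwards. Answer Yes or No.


Forward: 'rotator'
Reversed: 'rotator'
They are identical.

Yes


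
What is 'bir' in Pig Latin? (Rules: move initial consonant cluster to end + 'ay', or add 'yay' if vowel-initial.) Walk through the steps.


'bir': move consonant cluster 'b' to end and add 'ay': 'irbay'.

irbay


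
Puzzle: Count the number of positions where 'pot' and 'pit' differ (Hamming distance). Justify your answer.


Alignment:
Position 1: 'p' vs 'p' = match
Position 2: 'o' vs 'i' = DIFFER
Position 3: 't' vs 't' = match
Total differences: 1

1


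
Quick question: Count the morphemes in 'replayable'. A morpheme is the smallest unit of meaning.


Decomposition: re- (prefix) + play (root) + -able (suffix) = 3 morpheme(s)

3 morphemes


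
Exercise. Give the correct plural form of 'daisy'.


Apply rule: Change -y to -ies (consonant + y). 'daisy' becomes 'daisies'.

daisies


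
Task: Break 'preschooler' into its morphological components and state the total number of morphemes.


Step 1: Identify prefix: 'pre' (meaning: before)
Step 2: Identify root: 'school'
Step 3: Identify suffix(es): 'er'
Decomposition: pre- (prefix: before) + school (root) + -er (suffix: one who)
Total morphemes: 3

3 morphemes (pre- (prefix: before) + school (root) + -er (suffix: one who))


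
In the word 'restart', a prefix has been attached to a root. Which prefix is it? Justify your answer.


The word 'restart' = 're' (prefix) + 'start' (root). The prefix is 're'.

re


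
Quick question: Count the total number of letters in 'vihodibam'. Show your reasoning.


Spell out 'vihodibam' and number each letter: v(1), i(2), h(3), o(4), d(5), i(6), b(7), a(8), m(9). Total: 9 letters.

9


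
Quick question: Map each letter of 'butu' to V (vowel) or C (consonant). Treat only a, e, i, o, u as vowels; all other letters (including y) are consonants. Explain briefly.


Letter mapping: b = C, u = V, t = C, u = V.

CVCV


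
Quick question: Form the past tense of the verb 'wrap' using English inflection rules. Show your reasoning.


Apply rule: Double final consonant and add -ed. 'wrap' becomes 'wrapped'.

wrapped


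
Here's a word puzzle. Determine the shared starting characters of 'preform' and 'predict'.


Compare from the start: 3 characters match: 'pre'. Mismatch at position 4: 'f' vs 'd'.

pre


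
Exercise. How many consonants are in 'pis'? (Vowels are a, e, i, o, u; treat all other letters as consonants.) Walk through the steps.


Consonants in 'pis': p, s = 2 consonants.

2


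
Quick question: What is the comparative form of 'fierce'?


Apply comparative formation (ends in e: add -r): 'fierce' -> 'fiercer'.

fiercer


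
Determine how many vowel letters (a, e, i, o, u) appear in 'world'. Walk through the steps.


Vowels in 'world': o = 1 vowels.

1


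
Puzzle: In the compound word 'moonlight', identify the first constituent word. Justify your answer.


Split 'moonlight' into 'moon' + 'light'. The first part is 'moon'.

moon


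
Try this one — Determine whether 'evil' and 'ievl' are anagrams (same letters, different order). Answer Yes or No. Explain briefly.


Sorted letters of 'evil': 'eilv'
Sorted letters of 'ievl': 'eilv'
They match.

Yes


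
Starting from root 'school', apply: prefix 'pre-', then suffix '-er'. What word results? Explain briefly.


Step 1: Add prefix 'pre-' to 'school' = 'preschool'
Step 2: Add suffix '-er' to 'preschool' = 'preschooler'

preschooler


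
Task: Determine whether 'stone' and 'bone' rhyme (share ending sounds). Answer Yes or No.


Rime (stressed vowel + following sounds) of 'stone': -one = /oʊn/
Rime of 'bone': -one = /oʊn/
/oʊn/ and /oʊn/ are the same ending sound, so the words rhyme.

Yes


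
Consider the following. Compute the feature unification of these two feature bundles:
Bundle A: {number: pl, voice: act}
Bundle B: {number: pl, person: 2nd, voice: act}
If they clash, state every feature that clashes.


Compare features:
number: A=pl vs B=pl -> unified: pl
person: A=_ vs B=2nd -> unified: 2nd
voice: A=act vs B=act -> unified: act
No clashes found.

Unified: {number: pl, person: 2nd, voice: act}


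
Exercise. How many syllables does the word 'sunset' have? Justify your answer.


Break 'sunset' into syllables: sun-set -> sun | set = 2 syllables

2 syllables


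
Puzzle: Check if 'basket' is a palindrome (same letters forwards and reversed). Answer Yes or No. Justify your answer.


Forward: 'basket'
Reversed: 'teksab'
They differ.

No


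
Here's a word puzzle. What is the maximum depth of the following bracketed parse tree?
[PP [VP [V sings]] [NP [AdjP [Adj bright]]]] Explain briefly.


Count bracket nesting levels:
'[' at pos 0: depth = 1
'[' at pos 4: depth = 2
'[' at pos 8: depth = 3
'[' at pos 19: depth = 2
'[' at pos 23: depth = 3
'[' at pos 29: depth = 4
Maximum depth reached: 4

4


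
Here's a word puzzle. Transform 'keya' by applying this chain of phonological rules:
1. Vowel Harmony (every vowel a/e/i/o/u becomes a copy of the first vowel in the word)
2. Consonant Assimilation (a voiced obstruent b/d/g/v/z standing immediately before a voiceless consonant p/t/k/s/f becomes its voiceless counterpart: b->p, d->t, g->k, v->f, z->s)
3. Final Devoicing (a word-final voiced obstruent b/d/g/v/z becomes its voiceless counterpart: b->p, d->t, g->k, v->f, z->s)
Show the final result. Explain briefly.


Starting form: 'keya'
Rule 1: Vowel Harmony: all vowels become 'e' (matching first vowel). 'keya' -> 'keye'
Rule 2: Consonant Assimilation: no voiced obstruent (b/d/g/v/z) stands immediately before a voiceless consonant (p/t/k/s/f). No change.
Rule 3: Final Devoicing: the word ends in the vowel 'e', not a consonant. No change.
Final form: 'keye'

keye


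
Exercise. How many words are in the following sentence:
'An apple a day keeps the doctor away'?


Split into words: An | apple | a | day | keeps | the | doctor | away = 8 words.

8


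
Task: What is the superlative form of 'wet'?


Apply superlative formation (double final consonant, add -est): 'wet' -> 'wettest'.

wettest


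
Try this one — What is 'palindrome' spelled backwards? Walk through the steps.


Reverse 'palindrome' character by character: 'emordnilap'.

emordnilap


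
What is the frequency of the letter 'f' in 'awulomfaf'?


Letter 'f' in 'awulomfaf': found at position(s) 7, 9 = 2 occurrence(s).

2


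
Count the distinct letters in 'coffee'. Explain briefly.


Unique letters in 'coffee': {c, e, f, o} = 4 distinct letters.

4


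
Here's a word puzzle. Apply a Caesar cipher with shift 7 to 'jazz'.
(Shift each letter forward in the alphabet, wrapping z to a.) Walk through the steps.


Shift each letter by 7: j -> q, a -> h, z -> g, z -> g. Result: 'qhgg'.

qhgg


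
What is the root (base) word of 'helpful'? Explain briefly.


Remove suffix '-ful' from 'helpful' to get root 'help'.

help


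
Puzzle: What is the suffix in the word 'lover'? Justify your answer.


The word 'lover' = 'love' (root) + '-er' (suffix). The suffix is '-er'.

er


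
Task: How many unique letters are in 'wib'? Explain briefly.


Unique letters in 'wib': {b, i, w} = 3 distinct letters.

3


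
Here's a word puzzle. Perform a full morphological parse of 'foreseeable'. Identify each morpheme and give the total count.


Step 1: Identify prefix: 'fore' (meaning: before/front)
Step 2: Identify root: 'see'
Step 3: Identify suffix(es): 'able'
Decomposition: fore- (prefix: before/front) + see (root) + -able (suffix: capable of)
Total morphemes: 3

3 morphemes (fore- (prefix: before/front) + see (root) + -able (suffix: capable of))


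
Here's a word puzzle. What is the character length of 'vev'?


Spell out 'vev' and number each letter: v(1), e(2), v(3). Total: 3 letters.

3


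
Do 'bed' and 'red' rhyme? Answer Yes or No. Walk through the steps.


Rime (stressed vowel + following sounds) of 'bed': -ed = /ɛd/
Rime of 'red': -ed = /ɛd/
/ɛd/ and /ɛd/ are the same ending sound, so the words rhyme.

Yes


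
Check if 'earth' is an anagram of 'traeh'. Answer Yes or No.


Sorted letters of 'earth': 'aehrt'
Sorted letters of 'traeh': 'aehrt'
They match.

Yes


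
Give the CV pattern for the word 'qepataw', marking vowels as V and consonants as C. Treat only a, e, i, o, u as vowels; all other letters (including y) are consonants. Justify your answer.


Letter mapping: q = C, e = V, p = C, a = V, t = C, a = V, w = C.

CVCVCVC


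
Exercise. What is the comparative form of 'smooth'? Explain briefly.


Apply comparative formation (add -er): 'smooth' -> 'smoother'.

smoother


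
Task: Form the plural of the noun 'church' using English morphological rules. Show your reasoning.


Apply rule: Add -es (sibilant/fricative ending). 'church' becomes 'churches'.

churches


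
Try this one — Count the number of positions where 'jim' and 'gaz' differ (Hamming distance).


Alignment:
Position 1: 'j' vs 'g' = DIFFER
Position 2: 'i' vs 'a' = DIFFER
Position 3: 'm' vs 'z' = DIFFER
Total differences: 3

3


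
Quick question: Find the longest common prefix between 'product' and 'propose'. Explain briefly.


Compare from the start: 3 characters match: 'pro'. Mismatch at position 4: 'd' vs 'p'.

pro


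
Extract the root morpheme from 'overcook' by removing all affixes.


Remove prefix 'over' from 'overcook' to get root 'cook'.

cook


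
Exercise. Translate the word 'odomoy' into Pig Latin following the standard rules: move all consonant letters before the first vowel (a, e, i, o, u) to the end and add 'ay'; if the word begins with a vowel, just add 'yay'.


'odomoy' starts with a vowel, so add 'yay': 'odomoyyay'.

odomoyyay


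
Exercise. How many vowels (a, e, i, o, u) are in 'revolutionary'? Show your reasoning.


Vowels in 'revolutionary': e, o, u, i, o, a = 6 vowels.

6


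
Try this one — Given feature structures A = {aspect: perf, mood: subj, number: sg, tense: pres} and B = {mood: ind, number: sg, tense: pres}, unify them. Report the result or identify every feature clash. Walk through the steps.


Compare features:
aspect: A=perf vs B=_ -> unified: perf
mood: A=subj vs B=ind -> CLASH
number: A=sg vs B=sg -> unified: sg
tense: A=pres vs B=pres -> unified: pres
Clash detected on feature 'mood' (subj vs ind); unification fails.

CLASH on 'mood' (subj vs ind)


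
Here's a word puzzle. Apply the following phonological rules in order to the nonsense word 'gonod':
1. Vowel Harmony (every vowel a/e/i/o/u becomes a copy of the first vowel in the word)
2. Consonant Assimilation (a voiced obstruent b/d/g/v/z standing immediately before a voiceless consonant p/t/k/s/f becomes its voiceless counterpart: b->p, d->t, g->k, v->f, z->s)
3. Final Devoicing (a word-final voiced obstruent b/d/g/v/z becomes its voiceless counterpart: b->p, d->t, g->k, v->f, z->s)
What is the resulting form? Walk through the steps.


Starting form: 'gonod'
Rule 1: Vowel Harmony: all vowels already match. No change.
Rule 2: Consonant Assimilation: no voiced obstruent (b/d/g/v/z) stands immediately before a voiceless consonant (p/t/k/s/f). No change.
Rule 3: Final Devoicing: word-final voiced obstruent 'd' becomes voiceless 't'. 'gonod' -> 'gonot'
Final form: 'gonot'

gonot


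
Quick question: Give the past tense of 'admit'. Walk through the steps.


Apply rule: Double final consonant and add -ed. 'admit' becomes 'admitted'.

admitted


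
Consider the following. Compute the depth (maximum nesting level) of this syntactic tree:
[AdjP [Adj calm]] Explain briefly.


Count bracket nesting levels:
'[' at pos 0: depth = 1
'[' at pos 6: depth = 2
Maximum depth reached: 2

2


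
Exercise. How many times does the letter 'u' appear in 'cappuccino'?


Letter 'u' in 'cappuccino': found at position(s) 5 = 1 occurrence(s).

1


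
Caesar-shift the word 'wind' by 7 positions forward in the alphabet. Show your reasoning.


Shift each letter by 7: w -> d, i -> p, n -> u, d -> k. Result: 'dpuk'.

dpuk


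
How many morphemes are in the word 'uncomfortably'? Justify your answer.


Decomposition: un- (prefix) + comfort (root) + -able (suffix) + -ly (suffix) = 4 morpheme(s)

4 morphemes


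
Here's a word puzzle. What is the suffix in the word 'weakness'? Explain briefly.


The word 'weakness' = 'weak' (root) + '-ness' (suffix). The suffix is '-ness'.

ness


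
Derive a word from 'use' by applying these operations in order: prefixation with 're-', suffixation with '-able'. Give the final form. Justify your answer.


Step 1: Add prefix 're-' to 'use' = 'reuse'
Step 2: Add suffix '-able' to 'reuse' = 'reusable'

reusable


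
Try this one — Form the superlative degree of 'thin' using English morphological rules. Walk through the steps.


Apply superlative formation (double final consonant, add -est): 'thin' -> 'thinnest'.

thinnest


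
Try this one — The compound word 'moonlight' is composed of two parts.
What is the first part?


Split 'moonlight' into 'moon' + 'light'. The first part is 'moon'.

moon


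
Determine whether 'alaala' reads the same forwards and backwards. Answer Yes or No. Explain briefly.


Forward: 'alaala'
Reversed: 'alaala'
They are identical.

Yes


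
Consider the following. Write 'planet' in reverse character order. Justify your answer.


Reverse 'planet' character by character: 'tenalp'.

tenalp


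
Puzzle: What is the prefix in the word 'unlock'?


The word 'unlock' = 'un' (prefix) + 'lock' (root). The prefix is 'un'.

un


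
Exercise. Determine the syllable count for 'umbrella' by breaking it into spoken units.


Break 'umbrella' into syllables: um-brel-la -> um | brel | la = 3 syllables

3 syllables


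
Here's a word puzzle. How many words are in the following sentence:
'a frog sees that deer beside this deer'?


Split into words: a | frog | sees | that | deer | beside | this | deer = 8 words.

8


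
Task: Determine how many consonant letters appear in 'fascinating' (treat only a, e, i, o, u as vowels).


Consonants in 'fascinating': f, s, c, n, t, n, g = 7 consonants.

7


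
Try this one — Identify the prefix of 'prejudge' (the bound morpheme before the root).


The word 'prejudge' = 'pre' (prefix) + 'judge' (root). The prefix is 'pre'.

pre


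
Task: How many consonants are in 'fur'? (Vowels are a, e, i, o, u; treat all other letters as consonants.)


Consonants in 'fur': f, r = 2 consonants.

2


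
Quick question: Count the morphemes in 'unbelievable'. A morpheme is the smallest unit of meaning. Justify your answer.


Decomposition: un- (prefix) + believe (root) + -able (suffix) = 3 morpheme(s)

3 morphemes


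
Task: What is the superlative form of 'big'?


Apply superlative formation (double final consonant, add -est): 'big' -> 'biggest'.

biggest


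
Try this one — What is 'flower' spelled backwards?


Reverse 'flower' character by character: 'rewolf'.

rewolf


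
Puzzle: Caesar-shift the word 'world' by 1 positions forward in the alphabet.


Shift each letter by 1: w -> x, o -> p, r -> s, l -> m, d -> e. Result: 'xpsme'.

xpsme


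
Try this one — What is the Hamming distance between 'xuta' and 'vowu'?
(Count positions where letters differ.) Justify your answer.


Alignment:
Position 1: 'x' vs 'v' = DIFFER
Position 2: 'u' vs 'o' = DIFFER
Position 3: 't' vs 'w' = DIFFER
Position 4: 'a' vs 'u' = DIFFER
Total differences: 4

4


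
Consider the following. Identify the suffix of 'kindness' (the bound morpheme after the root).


The word 'kindness' = 'kind' (root) + '-ness' (suffix). The suffix is '-ness'.

ness


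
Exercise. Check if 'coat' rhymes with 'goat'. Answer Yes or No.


Rime (stressed vowel + following sounds) of 'coat': -oat = /oʊt/
Rime of 'goat': -oat = /oʊt/
/oʊt/ and /oʊt/ are the same ending sound, so the words rhyme.

Yes


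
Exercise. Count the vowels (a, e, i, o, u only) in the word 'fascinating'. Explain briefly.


Vowels in 'fascinating': a, i, a, i = 4 vowels.

4


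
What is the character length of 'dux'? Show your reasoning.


Spell out 'dux' and number each letter: d(1), u(2), x(3). Total: 3 letters.

3


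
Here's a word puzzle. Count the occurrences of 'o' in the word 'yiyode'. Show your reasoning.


Letter 'o' in 'yiyode': found at position(s) 4 = 1 occurrence(s).

1


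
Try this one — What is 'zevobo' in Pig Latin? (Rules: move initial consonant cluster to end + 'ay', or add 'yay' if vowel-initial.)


'zevobo': move consonant cluster 'z' to end and add 'ay': 'evobozay'.

evobozay


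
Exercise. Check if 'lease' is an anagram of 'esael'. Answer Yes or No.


Sorted letters of 'lease': 'aeels'
Sorted letters of 'esael': 'aeels'
They match.

Yes


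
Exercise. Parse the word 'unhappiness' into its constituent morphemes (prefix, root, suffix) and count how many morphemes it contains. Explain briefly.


Step 1: Identify prefix: 'un' (meaning: not/reverse)
Step 2: Identify root: 'happy'
Step 3: Identify suffix(es): 'ness'
Decomposition: un- (prefix: not/reverse) + happy (root) + -ness (suffix: state of)
Total morphemes: 3

3 morphemes (un- (prefix: not/reverse) + happy (root) + -ness (suffix: state of))


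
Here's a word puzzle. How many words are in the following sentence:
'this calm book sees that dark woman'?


Split into words: this | calm | book | sees | that | dark | woman = 7 words.

7


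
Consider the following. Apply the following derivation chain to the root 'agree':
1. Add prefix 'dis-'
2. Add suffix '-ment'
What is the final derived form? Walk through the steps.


Step 1: Add prefix 'dis-' to 'agree' = 'disagree'
Step 2: Add suffix '-ment' to 'disagree' = 'disagreement'

disagreement


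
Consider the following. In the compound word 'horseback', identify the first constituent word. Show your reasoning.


Split 'horseback' into 'horse' + 'back'. The first part is 'horse'.

horse


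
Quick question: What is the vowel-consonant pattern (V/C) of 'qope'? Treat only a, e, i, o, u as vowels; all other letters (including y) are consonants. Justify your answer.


Letter mapping: q = C, o = V, p = C, e = V.

CVCV
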